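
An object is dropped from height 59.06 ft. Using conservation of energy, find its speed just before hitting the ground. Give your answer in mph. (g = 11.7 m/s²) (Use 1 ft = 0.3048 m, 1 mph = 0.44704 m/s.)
Convert to SI: h = 18.0015 m
mgh = ½mv² ⇒ v = √(2gh) = √(2·11.7·18.0015) = 20.524 m/s = 45.91 mph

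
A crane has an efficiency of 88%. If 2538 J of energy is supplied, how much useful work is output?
W_out = η·W_in = 0.88·2538 = 2233.44 J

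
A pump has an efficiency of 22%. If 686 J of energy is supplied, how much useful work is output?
W_out = η·W_in = 0.22·686 = 150.92 J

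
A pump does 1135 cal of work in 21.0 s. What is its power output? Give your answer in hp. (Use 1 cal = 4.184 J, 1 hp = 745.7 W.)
Convert to SI: W = 4748.84 J, t = 21.0 s
P = W/t = 4748.84/21.0 = 226.135 W = 0.3033 hp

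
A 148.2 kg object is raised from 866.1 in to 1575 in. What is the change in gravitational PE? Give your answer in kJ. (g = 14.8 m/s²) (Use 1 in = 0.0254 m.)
Convert to SI: m = 148.2 kg, Δh = 18.0061 m
ΔPE = mgΔh = (148.2)(14.8)(18.0061) = 39493.8 J = 39.49 kJ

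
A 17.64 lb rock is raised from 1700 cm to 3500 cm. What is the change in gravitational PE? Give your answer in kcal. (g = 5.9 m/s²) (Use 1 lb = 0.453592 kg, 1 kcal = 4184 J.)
Convert to SI: m = 8.00136 kg, Δh = 18.0 m
ΔPE = mgΔh = (8.00136)(5.9)(18.0) = 849.745 J = 0.2031 kcal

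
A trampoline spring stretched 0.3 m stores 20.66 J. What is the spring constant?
k = 2·PE/x² = 2·20.66/(0.3)² = 459.1 N/m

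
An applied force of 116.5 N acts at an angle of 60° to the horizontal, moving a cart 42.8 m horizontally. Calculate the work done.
W = F·d·cosθ = (116.5)(42.8)cos(60°) = 2493 J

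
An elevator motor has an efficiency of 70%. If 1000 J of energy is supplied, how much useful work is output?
W_out = η·W_in = 0.7·1000 = 700.0 J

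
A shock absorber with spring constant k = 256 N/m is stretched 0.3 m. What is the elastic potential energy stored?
PE = ½kx² = ½(256)(0.3)² = 11.52 J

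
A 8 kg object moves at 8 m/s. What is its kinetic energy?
KE = ½mv² = ½(8)(8)² = 256.0 J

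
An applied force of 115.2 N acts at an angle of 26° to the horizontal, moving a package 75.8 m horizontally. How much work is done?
W = F·d·cosθ = (115.2)(75.8)cos(26°) = 7848 J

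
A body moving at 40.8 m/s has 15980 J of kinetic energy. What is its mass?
m = 2·KE/v² = 2·15980/(40.8)² = 19.2 kg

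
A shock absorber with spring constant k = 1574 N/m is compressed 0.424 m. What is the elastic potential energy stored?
PE = ½kx² = ½(1574)(0.424)² = 141.5 J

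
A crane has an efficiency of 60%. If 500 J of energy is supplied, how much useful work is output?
W_out = η·W_in = 0.6·500 = 300.0 J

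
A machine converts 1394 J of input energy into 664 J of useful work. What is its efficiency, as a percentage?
η = W_out/W_in = 664/1394 = 47.63%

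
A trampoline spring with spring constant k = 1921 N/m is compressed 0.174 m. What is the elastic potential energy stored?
PE = ½kx² = ½(1921)(0.174)² = 29.08 J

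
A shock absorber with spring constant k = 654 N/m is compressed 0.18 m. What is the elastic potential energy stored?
PE = ½kx² = ½(654)(0.18)² = 10.59 J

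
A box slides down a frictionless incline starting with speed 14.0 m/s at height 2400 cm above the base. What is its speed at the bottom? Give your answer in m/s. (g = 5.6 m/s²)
Convert to SI: v₀ = 14.0 m/s, h = 24.0 m
½mv₀² + mgh = ½mv² ⇒ v = √(v₀² + 2gh) = √(14.0² + 2·5.6·24.0) = 21.56 m/s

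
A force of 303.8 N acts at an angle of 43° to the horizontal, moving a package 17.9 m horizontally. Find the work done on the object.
W = F·d·cosθ = (303.8)(17.9)cos(43°) = 3977 J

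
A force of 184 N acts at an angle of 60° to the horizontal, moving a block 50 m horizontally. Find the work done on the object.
W = F·d·cosθ = (184)(50)cos(60°) = 4600 J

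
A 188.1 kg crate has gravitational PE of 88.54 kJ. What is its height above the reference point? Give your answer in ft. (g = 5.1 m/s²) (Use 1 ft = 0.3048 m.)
Convert to SI: m = 188.1 kg, PE = 88540.0 J
h = PE/(mg) = 88540.0/(188.1·5.1) = 92.2955 m = 302.8 ft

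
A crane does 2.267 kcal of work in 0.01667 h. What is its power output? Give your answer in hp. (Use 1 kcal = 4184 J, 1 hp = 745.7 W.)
Convert to SI: W = 9485.13 J, t = 60.012 s
P = W/t = 9485.13/60.012 = 158.054 W = 0.212 hp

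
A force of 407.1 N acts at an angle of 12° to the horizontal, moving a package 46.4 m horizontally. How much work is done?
W = F·d·cosθ = (407.1)(46.4)cos(12°) = 18480 J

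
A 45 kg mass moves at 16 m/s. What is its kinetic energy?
KE = ½mv² = ½(45)(16)² = 5760.0 J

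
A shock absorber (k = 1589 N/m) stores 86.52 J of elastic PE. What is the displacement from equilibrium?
x = √(2·PE/k) = √(2·86.52/1589) = 0.33 m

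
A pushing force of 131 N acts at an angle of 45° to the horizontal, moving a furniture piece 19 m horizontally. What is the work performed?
W = F·d·cosθ = (131)(19)cos(45°) = 1760 J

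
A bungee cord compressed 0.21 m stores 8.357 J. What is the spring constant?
k = 2·PE/x² = 2·8.357/(0.21)² = 379.0 N/m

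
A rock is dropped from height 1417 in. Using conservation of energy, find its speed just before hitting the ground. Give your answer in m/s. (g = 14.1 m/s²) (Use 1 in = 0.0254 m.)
Convert to SI: h = 35.9918 m
mgh = ½mv² ⇒ v = √(2gh) = √(2·14.1·35.9918) = 31.86 m/s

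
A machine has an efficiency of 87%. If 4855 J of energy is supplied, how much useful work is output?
W_out = η·W_in = 0.87·4855 = 4223.85 J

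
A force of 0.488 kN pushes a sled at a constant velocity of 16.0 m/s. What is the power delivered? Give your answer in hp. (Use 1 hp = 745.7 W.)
Convert to SI: F = 488.0 N, v = 16.0 m/s
P = Fv = (488.0)(16.0) = 7808.0 W = 10.47 hp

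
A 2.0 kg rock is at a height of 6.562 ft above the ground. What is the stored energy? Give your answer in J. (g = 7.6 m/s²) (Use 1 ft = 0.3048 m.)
Convert to SI: m = 2.0 kg, h = 2.0001 m
PE = mgh = (2.0)(7.6)(2.0001) = 30.4 J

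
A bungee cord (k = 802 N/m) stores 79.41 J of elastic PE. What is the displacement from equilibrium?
x = √(2·PE/k) = √(2·79.41/802) = 0.445 m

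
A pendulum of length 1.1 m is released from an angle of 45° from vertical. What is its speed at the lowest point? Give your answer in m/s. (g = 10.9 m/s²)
h = L(1 − cosθ) = 1.1(1 − cos45°) = 0.322183 m
v = √(2gh) = √(2·10.9·0.322183) = 2.65 m/s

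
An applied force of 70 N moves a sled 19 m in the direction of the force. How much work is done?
W = F·d = (70)(19) = 1330 J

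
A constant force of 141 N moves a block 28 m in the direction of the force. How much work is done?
W = F·d = (141)(28) = 3948 J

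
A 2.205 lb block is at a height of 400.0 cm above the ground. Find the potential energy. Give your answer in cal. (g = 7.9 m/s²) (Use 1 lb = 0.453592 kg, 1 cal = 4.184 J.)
Convert to SI: m = 1.00017 kg, h = 4.0 m
PE = mgh = (1.00017)(7.9)(4.0) = 31.6054 J = 7.554 cal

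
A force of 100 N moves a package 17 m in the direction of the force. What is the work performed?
W = F·d = (100)(17) = 1700 J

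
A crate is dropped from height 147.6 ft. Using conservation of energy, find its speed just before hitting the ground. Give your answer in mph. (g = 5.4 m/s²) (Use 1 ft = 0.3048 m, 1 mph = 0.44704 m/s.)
Convert to SI: h = 44.9885 m
mgh = ½mv² ⇒ v = √(2gh) = √(2·5.4·44.9885) = 22.0426 m/s = 49.31 mph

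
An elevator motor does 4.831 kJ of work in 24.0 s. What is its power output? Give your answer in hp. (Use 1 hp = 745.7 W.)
Convert to SI: W = 4831.0 J, t = 24.0 s
P = W/t = 4831.0/24.0 = 201.292 W = 0.2699 hp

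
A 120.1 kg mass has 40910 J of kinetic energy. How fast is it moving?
v = √(2·KE/m) = √(2·40910/120.1) = 26.1 m/s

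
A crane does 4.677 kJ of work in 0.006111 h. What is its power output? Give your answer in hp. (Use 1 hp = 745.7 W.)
Convert to SI: W = 4677.0 J, t = 21.9996 s
P = W/t = 4677.0/21.9996 = 212.595 W = 0.2851 hp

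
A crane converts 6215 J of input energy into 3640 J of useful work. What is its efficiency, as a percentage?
η = W_out/W_in = 3640/6215 = 58.57%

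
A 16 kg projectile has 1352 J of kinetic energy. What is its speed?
v = √(2·KE/m) = √(2·1352/16) = 13.0 m/s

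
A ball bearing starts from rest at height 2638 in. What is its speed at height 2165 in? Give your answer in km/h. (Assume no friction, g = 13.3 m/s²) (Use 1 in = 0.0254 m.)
Convert to SI: h₁−h₂ = 12.0142 m
mgh₁ = mgh₂ + ½mv² ⇒ v = √(2g(h₁−h₂)) = √(2·13.3·12.0142) = 17.8767 m/s = 64.36 km/h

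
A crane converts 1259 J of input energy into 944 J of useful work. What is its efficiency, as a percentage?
η = W_out/W_in = 944/1259 = 74.98%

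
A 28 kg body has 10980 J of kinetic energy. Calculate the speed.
v = √(2·KE/m) = √(2·10980/28) = 28.01 m/s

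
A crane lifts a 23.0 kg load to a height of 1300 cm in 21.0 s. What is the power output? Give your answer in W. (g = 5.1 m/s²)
Convert to SI: m = 23.0 kg, h = 13.0 m, t = 21.0 s
P = mgh/t = (23.0)(5.1)(13.0)/21.0 = 72.61 W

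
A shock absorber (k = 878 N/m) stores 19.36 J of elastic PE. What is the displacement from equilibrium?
x = √(2·PE/k) = √(2·19.36/878) = 0.21 m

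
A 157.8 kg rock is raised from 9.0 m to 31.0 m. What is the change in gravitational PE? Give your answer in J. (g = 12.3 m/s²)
ΔPE = mgΔh = (157.8)(12.3)(22.0) = 42700 J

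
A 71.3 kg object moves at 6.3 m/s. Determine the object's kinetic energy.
KE = ½mv² = ½(71.3)(6.3)² = 1415 J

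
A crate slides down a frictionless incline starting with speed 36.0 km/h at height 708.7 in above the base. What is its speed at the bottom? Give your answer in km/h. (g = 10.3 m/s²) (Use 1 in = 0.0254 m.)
Convert to SI: v₀ = 10.0 m/s, h = 18.001 m
½mv₀² + mgh = ½mv² ⇒ v = √(v₀² + 2gh) = √(10.0² + 2·10.3·18.001) = 21.6984 m/s = 78.11 km/h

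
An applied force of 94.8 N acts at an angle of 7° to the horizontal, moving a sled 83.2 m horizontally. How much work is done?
W = F·d·cosθ = (94.8)(83.2)cos(7°) = 7829 J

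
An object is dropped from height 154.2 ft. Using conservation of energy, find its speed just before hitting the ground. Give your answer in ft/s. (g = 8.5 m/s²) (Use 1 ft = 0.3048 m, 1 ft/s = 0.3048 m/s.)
Convert to SI: h = 47.0002 m
mgh = ½mv² ⇒ v = √(2gh) = √(2·8.5·47.0002) = 28.2666 m/s = 92.74 ft/s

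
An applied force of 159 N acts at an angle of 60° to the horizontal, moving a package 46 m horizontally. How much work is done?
W = F·d·cosθ = (159)(46)cos(60°) = 3657 J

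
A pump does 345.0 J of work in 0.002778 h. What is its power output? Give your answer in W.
Convert to SI: W = 345.0 J, t = 10.0008 s
P = W/t = 345.0/10.0008 = 34.5 W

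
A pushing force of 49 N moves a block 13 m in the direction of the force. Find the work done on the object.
W = F·d = (49)(13) = 637.0 J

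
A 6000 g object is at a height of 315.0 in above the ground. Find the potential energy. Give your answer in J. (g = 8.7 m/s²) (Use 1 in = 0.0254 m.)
Convert to SI: m = 6.0 kg, h = 8.001 m
PE = mgh = (6.0)(8.7)(8.001) = 417.7 J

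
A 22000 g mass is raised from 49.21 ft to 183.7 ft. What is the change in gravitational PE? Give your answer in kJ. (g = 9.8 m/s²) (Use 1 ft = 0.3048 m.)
Convert to SI: m = 22.0 kg, Δh = 40.9926 m
ΔPE = mgΔh = (22.0)(9.8)(40.9926) = 8837.99 J = 8.838 kJ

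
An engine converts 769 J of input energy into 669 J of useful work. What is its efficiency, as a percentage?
η = W_out/W_in = 669/769 = 87.0%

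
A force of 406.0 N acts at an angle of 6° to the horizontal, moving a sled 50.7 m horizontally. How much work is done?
W = F·d·cosθ = (406.0)(50.7)cos(6°) = 20470 J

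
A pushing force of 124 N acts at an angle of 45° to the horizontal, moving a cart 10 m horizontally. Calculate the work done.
W = F·d·cosθ = (124)(10)cos(45°) = 876.8 J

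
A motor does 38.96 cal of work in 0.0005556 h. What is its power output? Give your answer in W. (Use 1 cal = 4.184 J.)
Convert to SI: W = 163.009 J, t = 2.00016 s
P = W/t = 163.009/2.00016 = 81.5 W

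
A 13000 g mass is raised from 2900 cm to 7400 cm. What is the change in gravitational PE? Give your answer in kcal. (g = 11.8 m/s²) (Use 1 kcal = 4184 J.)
Convert to SI: m = 13.0 kg, Δh = 45.0 m
ΔPE = mgΔh = (13.0)(11.8)(45.0) = 6903.0 J = 1.65 kcal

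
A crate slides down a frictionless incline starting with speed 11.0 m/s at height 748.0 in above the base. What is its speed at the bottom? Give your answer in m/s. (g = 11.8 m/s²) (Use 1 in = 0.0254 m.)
Convert to SI: v₀ = 11.0 m/s, h = 18.9992 m
½mv₀² + mgh = ½mv² ⇒ v = √(v₀² + 2gh) = √(11.0² + 2·11.8·18.9992) = 23.86 m/s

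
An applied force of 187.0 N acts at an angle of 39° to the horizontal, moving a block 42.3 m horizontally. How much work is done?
W = F·d·cosθ = (187.0)(42.3)cos(39°) = 6147 J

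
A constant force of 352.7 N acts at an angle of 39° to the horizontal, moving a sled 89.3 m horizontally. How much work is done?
W = F·d·cosθ = (352.7)(89.3)cos(39°) = 24480 J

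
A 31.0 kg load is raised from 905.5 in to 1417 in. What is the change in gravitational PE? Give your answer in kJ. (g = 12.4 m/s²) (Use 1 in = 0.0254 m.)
Convert to SI: m = 31.0 kg, Δh = 12.9921 m
ΔPE = mgΔh = (31.0)(12.4)(12.9921) = 4994.16 J = 4.994 kJ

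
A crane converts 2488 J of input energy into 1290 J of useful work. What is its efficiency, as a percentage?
η = W_out/W_in = 1290/2488 = 51.85%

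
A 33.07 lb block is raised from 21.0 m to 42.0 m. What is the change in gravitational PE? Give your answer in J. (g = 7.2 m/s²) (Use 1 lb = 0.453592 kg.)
Convert to SI: m = 15.0003 kg, Δh = 21.0 m
ΔPE = mgΔh = (15.0003)(7.2)(21.0) = 2268 J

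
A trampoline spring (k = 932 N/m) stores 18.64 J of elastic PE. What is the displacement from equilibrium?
x = √(2·PE/k) = √(2·18.64/932) = 0.2 m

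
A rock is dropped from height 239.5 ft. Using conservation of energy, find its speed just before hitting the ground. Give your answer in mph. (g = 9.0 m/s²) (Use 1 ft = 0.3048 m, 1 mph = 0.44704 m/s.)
Convert to SI: h = 72.9996 m
mgh = ½mv² ⇒ v = √(2gh) = √(2·9.0·72.9996) = 36.249 m/s = 81.09 mph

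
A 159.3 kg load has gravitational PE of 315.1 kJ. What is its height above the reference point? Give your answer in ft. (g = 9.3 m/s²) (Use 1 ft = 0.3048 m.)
Convert to SI: m = 159.3 kg, PE = 315100 J
h = PE/(mg) = 315100/(159.3·9.3) = 212.691 m = 697.8 ft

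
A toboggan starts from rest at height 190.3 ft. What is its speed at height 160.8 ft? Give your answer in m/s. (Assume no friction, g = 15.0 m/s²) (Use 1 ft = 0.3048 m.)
Convert to SI: h₁−h₂ = 8.9916 m
mgh₁ = mgh₂ + ½mv² ⇒ v = √(2g(h₁−h₂)) = √(2·15.0·8.9916) = 16.42 m/s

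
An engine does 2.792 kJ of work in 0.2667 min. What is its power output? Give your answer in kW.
Convert to SI: W = 2792.0 J, t = 16.002 s
P = W/t = 2792.0/16.002 = 174.478 W = 0.1745 kW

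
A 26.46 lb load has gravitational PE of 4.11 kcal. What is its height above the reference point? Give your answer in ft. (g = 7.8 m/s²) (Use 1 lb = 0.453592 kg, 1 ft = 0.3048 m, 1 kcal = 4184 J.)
Convert to SI: m = 12.002 kg, PE = 17196.2 J
h = PE/(mg) = 17196.2/(12.002·7.8) = 183.689 m = 602.7 ft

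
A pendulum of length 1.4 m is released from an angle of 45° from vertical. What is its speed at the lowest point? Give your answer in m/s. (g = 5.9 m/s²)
h = L(1 − cosθ) = 1.4(1 − cos45°) = 0.410051 m
v = √(2gh) = √(2·5.9·0.410051) = 2.2 m/s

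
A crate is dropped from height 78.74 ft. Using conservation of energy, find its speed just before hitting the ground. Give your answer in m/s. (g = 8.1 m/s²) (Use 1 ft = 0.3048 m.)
Convert to SI: h = 24.0 m
mgh = ½mv² ⇒ v = √(2gh) = √(2·8.1·24.0) = 19.72 m/s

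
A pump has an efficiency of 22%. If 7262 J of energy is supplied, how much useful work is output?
W_out = η·W_in = 0.22·7262 = 1597.64 J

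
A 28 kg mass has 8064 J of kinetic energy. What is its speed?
v = √(2·KE/m) = √(2·8064/28) = 24.0 m/s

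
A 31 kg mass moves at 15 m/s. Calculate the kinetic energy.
KE = ½mv² = ½(31)(15)² = 3487.5 J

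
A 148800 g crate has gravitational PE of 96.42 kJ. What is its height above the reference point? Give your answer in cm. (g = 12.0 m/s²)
Convert to SI: m = 148.8 kg, PE = 96420.0 J
h = PE/(mg) = 96420.0/(148.8·12.0) = 53.9987 m = 5400 cm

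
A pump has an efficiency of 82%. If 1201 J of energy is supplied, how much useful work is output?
W_out = η·W_in = 0.82·1201 = 984.82 J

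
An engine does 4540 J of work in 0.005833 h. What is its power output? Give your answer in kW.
Convert to SI: W = 4540.0 J, t = 20.9988 s
P = W/t = 4540.0/20.9988 = 216.203 W = 0.2162 kW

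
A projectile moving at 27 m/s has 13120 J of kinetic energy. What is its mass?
m = 2·KE/v² = 2·13120/(27)² = 35.99 kg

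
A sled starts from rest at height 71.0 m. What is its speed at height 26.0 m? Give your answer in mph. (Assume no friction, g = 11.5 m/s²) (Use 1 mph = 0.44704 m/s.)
mgh₁ = mgh₂ + ½mv² ⇒ v = √(2g(h₁−h₂)) = √(2·11.5·45.0) = 32.1714 m/s = 71.97 mph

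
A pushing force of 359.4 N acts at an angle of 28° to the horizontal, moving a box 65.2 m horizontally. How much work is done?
W = F·d·cosθ = (359.4)(65.2)cos(28°) = 20690 J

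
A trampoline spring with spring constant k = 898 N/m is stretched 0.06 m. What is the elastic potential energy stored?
PE = ½kx² = ½(898)(0.06)² = 1.616 J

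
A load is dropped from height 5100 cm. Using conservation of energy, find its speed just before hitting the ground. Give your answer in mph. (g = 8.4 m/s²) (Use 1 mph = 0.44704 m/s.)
Convert to SI: h = 51.0 m
mgh = ½mv² ⇒ v = √(2gh) = √(2·8.4·51.0) = 29.2711 m/s = 65.48 mph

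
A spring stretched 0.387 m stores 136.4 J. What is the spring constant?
k = 2·PE/x² = 2·136.4/(0.387)² = 1821 N/m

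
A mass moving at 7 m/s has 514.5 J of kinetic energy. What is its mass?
m = 2·KE/v² = 2·514.5/(7)² = 21.0 kg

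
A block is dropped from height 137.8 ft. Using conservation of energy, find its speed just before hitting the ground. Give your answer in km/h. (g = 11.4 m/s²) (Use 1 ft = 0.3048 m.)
Convert to SI: h = 42.0014 m
mgh = ½mv² ⇒ v = √(2gh) = √(2·11.4·42.0014) = 30.9456 m/s = 111.4 km/h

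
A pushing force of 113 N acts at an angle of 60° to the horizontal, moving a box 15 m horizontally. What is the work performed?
W = F·d·cosθ = (113)(15)cos(60°) = 847.5 J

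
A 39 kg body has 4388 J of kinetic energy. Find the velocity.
v = √(2·KE/m) = √(2·4388/39) = 15.0 m/s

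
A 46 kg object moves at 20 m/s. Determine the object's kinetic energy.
KE = ½mv² = ½(46)(20)² = 9200.0 J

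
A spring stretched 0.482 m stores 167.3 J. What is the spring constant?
k = 2·PE/x² = 2·167.3/(0.482)² = 1440 N/m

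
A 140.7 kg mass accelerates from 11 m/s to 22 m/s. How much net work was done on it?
W = ΔKE = ½m(v₂² − v₁²) = ½(140.7)(22² − 11²) = 25537.05 J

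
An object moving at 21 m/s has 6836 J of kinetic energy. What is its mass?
m = 2·KE/v² = 2·6836/(21)² = 31.0 kg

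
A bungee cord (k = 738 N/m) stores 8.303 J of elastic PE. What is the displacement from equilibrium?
x = √(2·PE/k) = √(2·8.303/738) = 0.15 m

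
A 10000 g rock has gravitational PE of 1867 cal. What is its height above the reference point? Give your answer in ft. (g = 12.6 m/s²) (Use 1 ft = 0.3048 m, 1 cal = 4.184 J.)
Convert to SI: m = 10.0 kg, PE = 7811.53 J
h = PE/(mg) = 7811.53/(10.0·12.6) = 61.9963 m = 203.4 ft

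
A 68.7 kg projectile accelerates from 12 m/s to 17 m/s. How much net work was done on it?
W = ΔKE = ½m(v₂² − v₁²) = ½(68.7)(17² − 12²) = 4980.75 J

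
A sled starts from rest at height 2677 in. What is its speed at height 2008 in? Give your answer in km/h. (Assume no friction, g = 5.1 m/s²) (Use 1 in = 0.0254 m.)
Convert to SI: h₁−h₂ = 16.9926 m
mgh₁ = mgh₂ + ½mv² ⇒ v = √(2g(h₁−h₂)) = √(2·5.1·16.9926) = 13.165277 m/s = 47.39 km/h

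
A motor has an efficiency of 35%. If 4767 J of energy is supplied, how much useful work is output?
W_out = η·W_in = 0.35·4767 = 1668.45 J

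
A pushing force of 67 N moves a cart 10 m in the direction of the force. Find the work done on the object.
W = F·d = (67)(10) = 670.0 J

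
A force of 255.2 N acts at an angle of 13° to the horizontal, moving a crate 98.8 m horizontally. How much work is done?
W = F·d·cosθ = (255.2)(98.8)cos(13°) = 24570 J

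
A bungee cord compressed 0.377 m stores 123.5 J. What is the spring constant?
k = 2·PE/x² = 2·123.5/(0.377)² = 1738 N/m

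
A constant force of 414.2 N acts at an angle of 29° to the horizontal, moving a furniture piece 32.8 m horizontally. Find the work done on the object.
W = F·d·cosθ = (414.2)(32.8)cos(29°) = 11880 J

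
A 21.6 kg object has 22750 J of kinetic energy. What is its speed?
v = √(2·KE/m) = √(2·22750/21.6) = 45.9 m/s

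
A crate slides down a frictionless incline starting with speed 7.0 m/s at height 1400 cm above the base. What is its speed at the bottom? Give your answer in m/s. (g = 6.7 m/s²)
Convert to SI: v₀ = 7.0 m/s, h = 14.0 m
½mv₀² + mgh = ½mv² ⇒ v = √(v₀² + 2gh) = √(7.0² + 2·6.7·14.0) = 15.38 m/s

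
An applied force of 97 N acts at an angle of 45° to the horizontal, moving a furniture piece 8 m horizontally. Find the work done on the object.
W = F·d·cosθ = (97)(8)cos(45°) = 548.7 J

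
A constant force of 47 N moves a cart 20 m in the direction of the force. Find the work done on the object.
W = F·d = (47)(20) = 940.0 J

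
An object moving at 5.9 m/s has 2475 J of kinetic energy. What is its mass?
m = 2·KE/v² = 2·2475/(5.9)² = 142.2 kg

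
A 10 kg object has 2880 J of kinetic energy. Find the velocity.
v = √(2·KE/m) = √(2·2880/10) = 24.0 m/s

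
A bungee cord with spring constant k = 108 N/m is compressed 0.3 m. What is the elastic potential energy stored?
PE = ½kx² = ½(108)(0.3)² = 4.86 J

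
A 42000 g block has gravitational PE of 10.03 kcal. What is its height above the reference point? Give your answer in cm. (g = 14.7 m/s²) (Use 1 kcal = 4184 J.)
Convert to SI: m = 42.0 kg, PE = 41965.5 J
h = PE/(mg) = 41965.5/(42.0·14.7) = 67.9714 m = 6797 cm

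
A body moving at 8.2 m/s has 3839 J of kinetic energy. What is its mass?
m = 2·KE/v² = 2·3839/(8.2)² = 114.2 kg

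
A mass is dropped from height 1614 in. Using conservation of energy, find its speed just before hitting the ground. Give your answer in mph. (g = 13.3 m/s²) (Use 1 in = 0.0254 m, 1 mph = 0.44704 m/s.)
Convert to SI: h = 40.9956 m
mgh = ½mv² ⇒ v = √(2gh) = √(2·13.3·40.9956) = 33.0225 m/s = 73.87 mph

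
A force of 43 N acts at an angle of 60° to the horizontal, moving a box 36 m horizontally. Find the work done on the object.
W = F·d·cosθ = (43)(36)cos(60°) = 774.0 J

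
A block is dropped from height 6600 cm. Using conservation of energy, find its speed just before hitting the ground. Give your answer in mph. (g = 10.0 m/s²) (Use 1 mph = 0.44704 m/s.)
Convert to SI: h = 66.0 m
mgh = ½mv² ⇒ v = √(2gh) = √(2·10.0·66.0) = 36.3318 m/s = 81.27 mph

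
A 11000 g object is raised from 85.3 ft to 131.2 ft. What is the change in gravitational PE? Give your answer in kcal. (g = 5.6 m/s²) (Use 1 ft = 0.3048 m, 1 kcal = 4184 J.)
Convert to SI: m = 11.0 kg, Δh = 13.9903 m
ΔPE = mgΔh = (11.0)(5.6)(13.9903) = 861.804 J = 0.206 kcal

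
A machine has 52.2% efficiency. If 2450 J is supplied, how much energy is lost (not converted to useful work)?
W_lost = W_in(1 − η) = 2450·(1 − 0.522) = 1171 J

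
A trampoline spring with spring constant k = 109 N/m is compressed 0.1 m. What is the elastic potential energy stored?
PE = ½kx² = ½(109)(0.1)² = 0.545 J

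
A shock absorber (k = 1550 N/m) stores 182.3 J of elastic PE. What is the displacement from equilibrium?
x = √(2·PE/k) = √(2·182.3/1550) = 0.485 m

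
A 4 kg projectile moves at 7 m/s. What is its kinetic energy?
KE = ½mv² = ½(4)(7)² = 98.0 J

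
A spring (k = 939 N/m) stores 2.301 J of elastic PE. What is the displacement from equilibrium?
x = √(2·PE/k) = √(2·2.301/939) = 0.07001 m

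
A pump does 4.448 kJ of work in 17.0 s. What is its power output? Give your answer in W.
Convert to SI: W = 4448.0 J, t = 17.0 s
P = W/t = 4448.0/17.0 = 261.6 W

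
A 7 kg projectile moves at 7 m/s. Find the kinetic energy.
KE = ½mv² = ½(7)(7)² = 171.5 J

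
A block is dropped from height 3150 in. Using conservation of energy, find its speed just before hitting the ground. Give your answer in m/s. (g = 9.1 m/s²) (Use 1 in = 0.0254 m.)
Convert to SI: h = 80.01 m
mgh = ½mv² ⇒ v = √(2gh) = √(2·9.1·80.01) = 38.16 m/s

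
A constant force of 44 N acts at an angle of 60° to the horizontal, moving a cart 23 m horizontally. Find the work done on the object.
W = F·d·cosθ = (44)(23)cos(60°) = 506.0 J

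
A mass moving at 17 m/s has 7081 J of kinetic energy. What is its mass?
m = 2·KE/v² = 2·7081/(17)² = 49.0 kg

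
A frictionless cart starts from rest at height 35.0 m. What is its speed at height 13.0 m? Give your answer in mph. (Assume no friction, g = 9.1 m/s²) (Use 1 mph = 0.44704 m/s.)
mgh₁ = mgh₂ + ½mv² ⇒ v = √(2g(h₁−h₂)) = √(2·9.1·22.0) = 20.01 m/s = 44.76 mph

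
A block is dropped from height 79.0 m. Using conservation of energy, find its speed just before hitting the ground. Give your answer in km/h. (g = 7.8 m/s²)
mgh = ½mv² ⇒ v = √(2gh) = √(2·7.8·79.0) = 35.1056 m/s = 126.4 km/h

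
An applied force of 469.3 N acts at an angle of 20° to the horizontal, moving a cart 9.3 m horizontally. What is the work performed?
W = F·d·cosθ = (469.3)(9.3)cos(20°) = 4101 J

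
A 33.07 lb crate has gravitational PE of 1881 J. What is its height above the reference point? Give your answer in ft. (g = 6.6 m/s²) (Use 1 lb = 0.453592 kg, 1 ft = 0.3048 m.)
Convert to SI: m = 15.0003 kg, PE = 1881.0 J
h = PE/(mg) = 1881.0/(15.0003·6.6) = 18.9996 m = 62.33 ft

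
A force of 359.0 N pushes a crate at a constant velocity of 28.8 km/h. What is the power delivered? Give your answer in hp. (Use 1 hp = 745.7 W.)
Convert to SI: F = 359.0 N, v = 8.0 m/s
P = Fv = (359.0)(8.0) = 2872.0 W = 3.851 hp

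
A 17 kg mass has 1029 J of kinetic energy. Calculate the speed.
v = √(2·KE/m) = √(2·1029/17) = 11.0 m/s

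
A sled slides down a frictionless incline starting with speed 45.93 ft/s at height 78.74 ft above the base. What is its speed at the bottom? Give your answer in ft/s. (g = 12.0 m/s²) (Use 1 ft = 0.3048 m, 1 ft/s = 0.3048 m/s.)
Convert to SI: v₀ = 13.9995 m/s, h = 24.0 m
½mv₀² + mgh = ½mv² ⇒ v = √(v₀² + 2gh) = √(13.9995² + 2·12.0·24.0) = 27.7846 m/s = 91.16 ft/s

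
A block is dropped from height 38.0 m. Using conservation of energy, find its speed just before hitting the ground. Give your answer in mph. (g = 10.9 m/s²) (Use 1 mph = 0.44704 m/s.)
mgh = ½mv² ⇒ v = √(2gh) = √(2·10.9·38.0) = 28.7819 m/s = 64.38 mph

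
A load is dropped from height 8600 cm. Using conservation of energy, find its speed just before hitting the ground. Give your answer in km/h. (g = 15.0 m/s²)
Convert to SI: h = 86.0 m
mgh = ½mv² ⇒ v = √(2gh) = √(2·15.0·86.0) = 50.7937 m/s = 182.9 km/h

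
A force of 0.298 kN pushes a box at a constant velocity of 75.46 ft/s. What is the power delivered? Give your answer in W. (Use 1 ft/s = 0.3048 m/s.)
Convert to SI: F = 298.0 N, v = 23.0002 m/s
P = Fv = (298.0)(23.0002) = 6854 W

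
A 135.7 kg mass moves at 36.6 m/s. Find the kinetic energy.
KE = ½mv² = ½(135.7)(36.6)² = 90890 J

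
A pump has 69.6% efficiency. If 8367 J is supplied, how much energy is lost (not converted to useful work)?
W_lost = W_in(1 − η) = 8367·(1 − 0.696) = 2544 J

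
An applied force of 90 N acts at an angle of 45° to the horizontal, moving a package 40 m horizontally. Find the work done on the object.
W = F·d·cosθ = (90)(40)cos(45°) = 2546 J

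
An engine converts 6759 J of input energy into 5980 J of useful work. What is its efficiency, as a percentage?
η = W_out/W_in = 5980/6759 = 88.47%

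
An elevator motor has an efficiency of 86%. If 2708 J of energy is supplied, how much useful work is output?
W_out = η·W_in = 0.86·2708 = 2328.88 J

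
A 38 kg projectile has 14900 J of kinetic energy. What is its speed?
v = √(2·KE/m) = √(2·14900/38) = 28.0 m/s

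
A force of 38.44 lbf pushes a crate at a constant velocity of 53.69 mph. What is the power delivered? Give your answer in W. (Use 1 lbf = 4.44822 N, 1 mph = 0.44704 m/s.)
Convert to SI: F = 170.99 N, v = 24.0016 m/s
P = Fv = (170.99)(24.0016) = 4104 W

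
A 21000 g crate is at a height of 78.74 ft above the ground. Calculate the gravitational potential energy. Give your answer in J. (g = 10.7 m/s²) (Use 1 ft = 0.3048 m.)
Convert to SI: m = 21.0 kg, h = 24.0 m
PE = mgh = (21.0)(10.7)(24.0) = 5393 J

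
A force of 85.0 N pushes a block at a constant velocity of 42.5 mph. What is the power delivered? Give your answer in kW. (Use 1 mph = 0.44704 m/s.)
Convert to SI: F = 85.0 N, v = 18.9992 m/s
P = Fv = (85.0)(18.9992) = 1614.93 W = 1.615 kW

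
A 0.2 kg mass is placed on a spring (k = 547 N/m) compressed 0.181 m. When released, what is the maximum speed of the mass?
½kx² = ½mv² ⇒ v = x√(k/m) = (0.181)√(547/0.2) = 9.466 m/s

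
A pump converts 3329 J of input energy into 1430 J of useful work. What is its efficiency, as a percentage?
η = W_out/W_in = 1430/3329 = 42.96%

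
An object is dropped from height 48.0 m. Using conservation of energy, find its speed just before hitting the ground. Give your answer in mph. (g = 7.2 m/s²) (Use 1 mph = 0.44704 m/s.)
mgh = ½mv² ⇒ v = √(2gh) = √(2·7.2·48.0) = 26.2907 m/s = 58.81 mph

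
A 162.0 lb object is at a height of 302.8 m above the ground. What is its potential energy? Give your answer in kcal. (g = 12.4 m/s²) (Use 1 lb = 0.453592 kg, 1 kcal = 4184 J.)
Convert to SI: m = 73.4819 kg, h = 302.8 m
PE = mgh = (73.4819)(12.4)(302.8) = 275904 J = 65.94 kcal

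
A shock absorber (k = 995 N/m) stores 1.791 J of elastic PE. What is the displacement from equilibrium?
x = √(2·PE/k) = √(2·1.791/995) = 0.06 m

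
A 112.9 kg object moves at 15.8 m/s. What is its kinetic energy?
KE = ½mv² = ½(112.9)(15.8)² = 14090 J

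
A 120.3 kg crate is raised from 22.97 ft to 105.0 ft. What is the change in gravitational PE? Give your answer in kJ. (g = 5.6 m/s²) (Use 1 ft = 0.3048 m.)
Convert to SI: m = 120.3 kg, Δh = 25.0027 m
ΔPE = mgΔh = (120.3)(5.6)(25.0027) = 16843.8 J = 16.84 kJ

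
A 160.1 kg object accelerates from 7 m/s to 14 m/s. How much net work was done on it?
W = ΔKE = ½m(v₂² − v₁²) = ½(160.1)(14² − 7²) = 11767.35 J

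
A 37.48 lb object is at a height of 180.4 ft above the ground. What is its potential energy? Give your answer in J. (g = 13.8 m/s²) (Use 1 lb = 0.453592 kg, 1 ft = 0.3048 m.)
Convert to SI: m = 17.0006 kg, h = 54.9859 m
PE = mgh = (17.0006)(13.8)(54.9859) = 12900 J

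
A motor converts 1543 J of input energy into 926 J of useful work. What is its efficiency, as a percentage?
η = W_out/W_in = 926/1543 = 60.01%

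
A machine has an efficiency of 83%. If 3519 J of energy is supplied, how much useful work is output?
W_out = η·W_in = 0.83·3519 = 2920.77 J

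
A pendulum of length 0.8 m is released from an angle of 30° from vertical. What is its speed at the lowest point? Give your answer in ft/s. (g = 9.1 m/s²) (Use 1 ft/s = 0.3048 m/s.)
h = L(1 − cosθ) = 0.8(1 − cos30°) = 0.10718 m
v = √(2gh) = √(2·9.1·0.10718) = 1.39666 m/s = 4.582 ft/s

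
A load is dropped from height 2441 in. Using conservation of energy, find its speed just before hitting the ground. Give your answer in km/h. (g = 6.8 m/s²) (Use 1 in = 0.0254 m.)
Convert to SI: h = 62.0014 m
mgh = ½mv² ⇒ v = √(2gh) = √(2·6.8·62.0014) = 29.0382 m/s = 104.5 km/h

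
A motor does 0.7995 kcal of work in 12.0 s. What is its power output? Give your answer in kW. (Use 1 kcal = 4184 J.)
Convert to SI: W = 3345.11 J, t = 12.0 s
P = W/t = 3345.11/12.0 = 278.759 W = 0.2788 kW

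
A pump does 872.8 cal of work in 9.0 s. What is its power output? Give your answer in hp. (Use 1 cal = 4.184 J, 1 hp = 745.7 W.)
Convert to SI: W = 3651.8 J, t = 9.0 s
P = W/t = 3651.8/9.0 = 405.755 W = 0.5441 hp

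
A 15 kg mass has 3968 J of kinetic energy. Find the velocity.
v = √(2·KE/m) = √(2·3968/15) = 23.0 m/s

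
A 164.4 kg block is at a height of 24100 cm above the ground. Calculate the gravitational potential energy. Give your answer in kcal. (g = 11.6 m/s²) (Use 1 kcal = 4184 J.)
Convert to SI: m = 164.4 kg, h = 241.0 m
PE = mgh = (164.4)(11.6)(241.0) = 459597 J = 109.8 kcal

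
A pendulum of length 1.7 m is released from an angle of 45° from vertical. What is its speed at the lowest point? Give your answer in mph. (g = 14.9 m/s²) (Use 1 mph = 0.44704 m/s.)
h = L(1 − cosθ) = 1.7(1 − cos45°) = 0.497918 m
v = √(2gh) = √(2·14.9·0.497918) = 3.85201 m/s = 8.617 mph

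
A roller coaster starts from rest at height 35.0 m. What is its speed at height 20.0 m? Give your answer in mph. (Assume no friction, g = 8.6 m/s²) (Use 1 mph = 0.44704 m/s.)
mgh₁ = mgh₂ + ½mv² ⇒ v = √(2g(h₁−h₂)) = √(2·8.6·15.0) = 16.0624 m/s = 35.93 mph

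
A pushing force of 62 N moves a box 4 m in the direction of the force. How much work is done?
W = F·d = (62)(4) = 248.0 J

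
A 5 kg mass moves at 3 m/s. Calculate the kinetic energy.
KE = ½mv² = ½(5)(3)² = 22.5 J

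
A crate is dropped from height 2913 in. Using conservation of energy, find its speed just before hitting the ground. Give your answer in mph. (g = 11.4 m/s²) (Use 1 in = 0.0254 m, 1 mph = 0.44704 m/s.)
Convert to SI: h = 73.9902 m
mgh = ½mv² ⇒ v = √(2gh) = √(2·11.4·73.9902) = 41.0728 m/s = 91.88 mph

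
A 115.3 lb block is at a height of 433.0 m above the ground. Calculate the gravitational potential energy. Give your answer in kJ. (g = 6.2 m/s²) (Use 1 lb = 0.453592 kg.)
Convert to SI: m = 52.2992 kg, h = 433.0 m
PE = mgh = (52.2992)(6.2)(433.0) = 140402 J = 140.4 kJ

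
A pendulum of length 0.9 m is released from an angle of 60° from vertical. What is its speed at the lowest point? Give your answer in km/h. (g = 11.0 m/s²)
h = L(1 − cosθ) = 0.9(1 − cos60°) = 0.45 m
v = √(2gh) = √(2·11.0·0.45) = 3.14643 m/s = 11.33 km/h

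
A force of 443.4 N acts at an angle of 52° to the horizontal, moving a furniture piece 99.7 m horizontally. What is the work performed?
W = F·d·cosθ = (443.4)(99.7)cos(52°) = 27220 J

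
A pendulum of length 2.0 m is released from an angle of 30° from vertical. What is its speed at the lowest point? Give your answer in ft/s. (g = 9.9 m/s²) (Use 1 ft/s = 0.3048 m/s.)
h = L(1 − cosθ) = 2.0(1 − cos30°) = 0.267949 m
v = √(2gh) = √(2·9.9·0.267949) = 2.30334 m/s = 7.557 ft/s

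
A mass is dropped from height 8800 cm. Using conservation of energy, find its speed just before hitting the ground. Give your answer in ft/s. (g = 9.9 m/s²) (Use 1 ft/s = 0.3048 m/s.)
Convert to SI: h = 88.0 m
mgh = ½mv² ⇒ v = √(2gh) = √(2·9.9·88.0) = 41.7421 m/s = 136.9 ft/s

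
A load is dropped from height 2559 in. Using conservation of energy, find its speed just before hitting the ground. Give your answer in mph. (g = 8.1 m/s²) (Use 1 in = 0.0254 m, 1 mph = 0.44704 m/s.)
Convert to SI: h = 64.9986 m
mgh = ½mv² ⇒ v = √(2gh) = √(2·8.1·64.9986) = 32.4496 m/s = 72.59 mph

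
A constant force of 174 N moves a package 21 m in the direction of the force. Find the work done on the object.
W = F·d = (174)(21) = 3654 J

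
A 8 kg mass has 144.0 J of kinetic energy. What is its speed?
v = √(2·KE/m) = √(2·144.0/8) = 6.0 m/s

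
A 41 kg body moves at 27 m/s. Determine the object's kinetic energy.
KE = ½mv² = ½(41)(27)² = 14944.5 J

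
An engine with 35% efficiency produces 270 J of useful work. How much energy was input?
W_in = W_out/η = 270/0.35 = 771.4 J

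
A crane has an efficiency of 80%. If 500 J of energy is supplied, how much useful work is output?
W_out = η·W_in = 0.8·500 = 400.0 J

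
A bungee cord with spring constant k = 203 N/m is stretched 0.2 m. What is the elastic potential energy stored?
PE = ½kx² = ½(203)(0.2)² = 4.06 J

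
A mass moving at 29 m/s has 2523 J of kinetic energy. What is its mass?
m = 2·KE/v² = 2·2523/(29)² = 6.0 kg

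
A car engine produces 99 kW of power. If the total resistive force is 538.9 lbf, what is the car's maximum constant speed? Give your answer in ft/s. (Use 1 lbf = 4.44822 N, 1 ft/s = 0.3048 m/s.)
Convert to SI: F = 2397.15 N
P = Fv ⇒ v = P/F = 99000 W/2397.15 N = 41.2991 m/s = 135.5 ft/s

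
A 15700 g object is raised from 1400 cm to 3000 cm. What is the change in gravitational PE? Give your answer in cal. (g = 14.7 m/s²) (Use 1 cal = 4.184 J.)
Convert to SI: m = 15.7 kg, Δh = 16.0 m
ΔPE = mgΔh = (15.7)(14.7)(16.0) = 3692.64 J = 882.6 cal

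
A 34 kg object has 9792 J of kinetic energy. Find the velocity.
v = √(2·KE/m) = √(2·9792/34) = 24.0 m/s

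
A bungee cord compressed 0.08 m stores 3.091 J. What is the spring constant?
k = 2·PE/x² = 2·3.091/(0.08)² = 965.9 N/m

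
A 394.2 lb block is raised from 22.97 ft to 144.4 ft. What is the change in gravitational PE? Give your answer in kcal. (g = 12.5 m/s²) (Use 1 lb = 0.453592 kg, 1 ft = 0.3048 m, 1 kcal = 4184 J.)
Convert to SI: m = 178.806 kg, Δh = 37.0119 m
ΔPE = mgΔh = (178.806)(12.5)(37.0119) = 82724.3 J = 19.77 kcal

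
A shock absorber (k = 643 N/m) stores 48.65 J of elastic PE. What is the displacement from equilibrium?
x = √(2·PE/k) = √(2·48.65/643) = 0.389 m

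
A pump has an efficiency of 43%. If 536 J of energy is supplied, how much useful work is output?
W_out = η·W_in = 0.43·536 = 230.48 J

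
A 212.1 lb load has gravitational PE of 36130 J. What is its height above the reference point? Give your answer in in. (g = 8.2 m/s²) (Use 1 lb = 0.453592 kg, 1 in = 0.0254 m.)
Convert to SI: m = 96.2069 kg, PE = 36130.0 J
h = PE/(mg) = 36130.0/(96.2069·8.2) = 45.7982 m = 1803 in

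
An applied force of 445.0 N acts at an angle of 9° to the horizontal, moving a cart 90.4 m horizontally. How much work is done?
W = F·d·cosθ = (445.0)(90.4)cos(9°) = 39730 J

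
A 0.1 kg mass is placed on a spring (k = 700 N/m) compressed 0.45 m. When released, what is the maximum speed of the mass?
½kx² = ½mv² ⇒ v = x√(k/m) = (0.45)√(700/0.1) = 37.65 m/s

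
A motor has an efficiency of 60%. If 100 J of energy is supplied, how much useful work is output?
W_out = η·W_in = 0.6·100 = 60.0 J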